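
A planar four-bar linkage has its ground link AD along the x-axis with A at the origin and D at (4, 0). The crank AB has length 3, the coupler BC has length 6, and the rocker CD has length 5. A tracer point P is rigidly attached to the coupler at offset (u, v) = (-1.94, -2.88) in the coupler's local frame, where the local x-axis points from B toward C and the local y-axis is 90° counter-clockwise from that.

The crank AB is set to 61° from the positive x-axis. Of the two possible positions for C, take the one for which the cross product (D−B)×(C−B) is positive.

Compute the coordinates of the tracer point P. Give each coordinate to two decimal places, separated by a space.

0.07 -0.56

A=(0,0), D=(4.00,0)
B = A + 3.00·(cos61°, sin61°) = (1.4544, 2.6239)
|BD| = 3.6558
circle(B,6.00) ∩ circle(D,5.00): a=3.3324, h=4.9895
  candidates: C₊=(7.3560,3.7064) cross=18.241; C₋=(0.1937,-3.2422) cross=-18.241
  mode + wants cross > 0 → take C=(7.3560,3.7064) (cross=18.241)
ex = (C−B)/|BC| = (0.9836,0.1804); ey = (-0.1804,0.9836)
P = B + -1.94·ex + -2.88·ey = (0.0659,-0.5589)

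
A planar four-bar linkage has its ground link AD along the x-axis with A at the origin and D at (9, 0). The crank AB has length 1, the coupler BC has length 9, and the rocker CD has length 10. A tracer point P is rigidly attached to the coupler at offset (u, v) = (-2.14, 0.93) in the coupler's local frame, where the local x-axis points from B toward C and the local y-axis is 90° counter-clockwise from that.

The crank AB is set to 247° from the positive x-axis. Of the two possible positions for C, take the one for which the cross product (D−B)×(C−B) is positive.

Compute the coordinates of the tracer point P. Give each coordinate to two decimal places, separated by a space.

A=(0,0), D=(9.00,0)
B = A + 1.00·(cos247°, sin247°) = (-0.3907, -0.9205)
|BD| = 9.4357
circle(B,9.00) ∩ circle(D,10.00): a=3.7111, h=8.1993
  candidates: C₊=(2.5027,7.6017) cross=77.366; C₋=(4.1025,-8.7186) cross=-77.366
  mode + wants cross > 0 → take C=(2.5027,7.6017) (cross=77.366)
ex = (C−B)/|BC| = (0.3215,0.9469); ey = (-0.9469,0.3215)
P = B + -2.14·ex + 0.93·ey = (-1.9594,-2.6479)

-1.96 -2.65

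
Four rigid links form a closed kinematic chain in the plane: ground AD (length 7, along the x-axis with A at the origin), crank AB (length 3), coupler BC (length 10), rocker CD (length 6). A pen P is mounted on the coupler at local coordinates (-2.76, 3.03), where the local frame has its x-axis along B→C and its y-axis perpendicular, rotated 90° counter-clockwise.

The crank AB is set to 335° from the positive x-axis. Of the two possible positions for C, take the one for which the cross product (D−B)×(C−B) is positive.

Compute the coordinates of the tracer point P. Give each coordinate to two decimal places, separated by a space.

-1.30 -0.47

A=(0,0), D=(7.00,0)
B = A + 3.00·(cos335°, sin335°) = (2.7189, -1.2679)
|BD| = 4.4649
circle(B,10.00) ∩ circle(D,6.00): a=9.3995, h=3.4131
  candidates: C₊=(10.7623,4.6739) cross=15.239; C₋=(12.7007,-1.8714) cross=-15.239
  mode + wants cross > 0 → take C=(10.7623,4.6739) (cross=15.239)
ex = (C−B)/|BC| = (0.8043,0.5942); ey = (-0.5942,0.8043)
P = B + -2.76·ex + 3.03·ey = (-1.3014,-0.4706)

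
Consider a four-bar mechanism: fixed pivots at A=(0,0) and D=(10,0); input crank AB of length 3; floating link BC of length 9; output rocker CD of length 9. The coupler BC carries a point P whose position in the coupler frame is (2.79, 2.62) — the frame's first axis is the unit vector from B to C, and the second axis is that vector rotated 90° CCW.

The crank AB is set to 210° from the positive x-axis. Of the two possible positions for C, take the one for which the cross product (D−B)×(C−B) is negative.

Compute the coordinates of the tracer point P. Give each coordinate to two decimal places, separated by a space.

A=(0,0), D=(10.00,0)
B = A + 3.00·(cos210°, sin210°) = (-2.5981, -1.5000)
|BD| = 12.6871
circle(B,9.00) ∩ circle(D,9.00): a=6.3435, h=6.3843
  candidates: C₊=(2.9461,5.5895) cross=80.998; C₋=(4.4558,-7.0895) cross=-80.998
  mode - wants cross < 0 → take C=(4.4558,-7.0895) (cross=-80.998)
ex = (C−B)/|BC| = (0.7838,-0.6211); ey = (0.6211,0.7838)
P = B + 2.79·ex + 2.62·ey = (1.2158,-1.1793)

1.22 -1.18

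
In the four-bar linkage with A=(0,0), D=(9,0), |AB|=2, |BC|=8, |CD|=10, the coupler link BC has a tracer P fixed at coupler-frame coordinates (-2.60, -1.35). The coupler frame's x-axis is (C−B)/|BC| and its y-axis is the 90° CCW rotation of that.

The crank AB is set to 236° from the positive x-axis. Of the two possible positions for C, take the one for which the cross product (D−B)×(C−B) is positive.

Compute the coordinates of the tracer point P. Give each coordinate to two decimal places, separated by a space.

A=(0,0), D=(9.00,0)
B = A + 2.00·(cos236°, sin236°) = (-1.1184, -1.6581)
|BD| = 10.2533
circle(B,8.00) ∩ circle(D,10.00): a=3.3711, h=7.2550
  candidates: C₊=(1.0352,6.0466) cross=74.388; C₋=(3.3816,-8.2725) cross=-74.388
  mode + wants cross > 0 → take C=(1.0352,6.0466) (cross=74.388)
ex = (C−B)/|BC| = (0.2692,0.9631); ey = (-0.9631,0.2692)
P = B + -2.60·ex + -1.35·ey = (-0.5181,-4.5255)

-0.52 -4.53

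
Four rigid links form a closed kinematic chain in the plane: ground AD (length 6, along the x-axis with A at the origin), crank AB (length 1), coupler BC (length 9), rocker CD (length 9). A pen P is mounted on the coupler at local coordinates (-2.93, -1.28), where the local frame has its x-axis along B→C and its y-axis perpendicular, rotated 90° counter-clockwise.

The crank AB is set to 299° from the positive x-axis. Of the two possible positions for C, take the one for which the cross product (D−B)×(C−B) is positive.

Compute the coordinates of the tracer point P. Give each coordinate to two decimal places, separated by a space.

1.29 -3.97

A=(0,0), D=(6.00,0)
B = A + 1.00·(cos299°, sin299°) = (0.4848, -0.8746)
|BD| = 5.5841
circle(B,9.00) ∩ circle(D,9.00): a=2.7921, h=8.5560
  candidates: C₊=(1.9023,8.0131) cross=47.777; C₋=(4.5825,-8.8877) cross=-47.777
  mode + wants cross > 0 → take C=(1.9023,8.0131) (cross=47.777)
ex = (C−B)/|BC| = (0.1575,0.9875); ey = (-0.9875,0.1575)
P = B + -2.93·ex + -1.28·ey = (1.2874,-3.9697)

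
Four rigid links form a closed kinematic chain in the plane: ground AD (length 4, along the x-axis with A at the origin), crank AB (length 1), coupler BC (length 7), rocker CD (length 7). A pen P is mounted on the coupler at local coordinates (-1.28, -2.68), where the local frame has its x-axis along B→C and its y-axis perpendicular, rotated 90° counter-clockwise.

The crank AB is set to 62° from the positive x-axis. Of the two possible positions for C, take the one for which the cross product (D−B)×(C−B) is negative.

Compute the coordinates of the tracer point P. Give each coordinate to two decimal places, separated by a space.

A=(0,0), D=(4.00,0)
B = A + 1.00·(cos62°, sin62°) = (0.4695, 0.8829)
|BD| = 3.6393
circle(B,7.00) ∩ circle(D,7.00): a=1.8196, h=6.7594
  candidates: C₊=(3.8747,6.9989) cross=24.599; C₋=(0.5948,-6.1159) cross=-24.599
  mode - wants cross < 0 → take C=(0.5948,-6.1159) (cross=-24.599)
ex = (C−B)/|BC| = (0.0179,-0.9998); ey = (0.9998,0.0179)
P = B + -1.28·ex + -2.68·ey = (-2.2330,2.1148)

-2.23 2.11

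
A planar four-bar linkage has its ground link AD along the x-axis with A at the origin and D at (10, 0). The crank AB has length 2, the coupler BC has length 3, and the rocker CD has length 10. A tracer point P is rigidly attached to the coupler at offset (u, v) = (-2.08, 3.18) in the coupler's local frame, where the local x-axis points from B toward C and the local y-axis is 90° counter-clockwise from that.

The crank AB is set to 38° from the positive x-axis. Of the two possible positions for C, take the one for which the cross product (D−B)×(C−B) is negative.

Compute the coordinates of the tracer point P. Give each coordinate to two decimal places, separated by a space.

5.37 1.47

A=(0,0), D=(10.00,0)
B = A + 2.00·(cos38°, sin38°) = (1.5760, 1.2313)
|BD| = 8.5135
circle(B,3.00) ∩ circle(D,10.00): a=-1.0877, h=2.7959
  candidates: C₊=(0.9041,4.1551) cross=23.803; C₋=(0.0954,-1.3778) cross=-23.803
  mode - wants cross < 0 → take C=(0.0954,-1.3778) (cross=-23.803)
ex = (C−B)/|BC| = (-0.4935,-0.8697); ey = (0.8697,-0.4935)
P = B + -2.08·ex + 3.18·ey = (5.3683,1.4709)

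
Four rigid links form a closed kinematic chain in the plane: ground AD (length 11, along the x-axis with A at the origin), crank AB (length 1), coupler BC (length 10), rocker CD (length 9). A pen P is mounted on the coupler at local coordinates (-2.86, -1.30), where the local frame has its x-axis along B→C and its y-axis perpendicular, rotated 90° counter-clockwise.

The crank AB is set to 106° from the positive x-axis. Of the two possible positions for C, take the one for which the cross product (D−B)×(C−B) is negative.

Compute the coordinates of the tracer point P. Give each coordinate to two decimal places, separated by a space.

A=(0,0), D=(11.00,0)
B = A + 1.00·(cos106°, sin106°) = (-0.2756, 0.9613)
|BD| = 11.3165
circle(B,10.00) ∩ circle(D,9.00): a=6.4977, h=7.6013
  candidates: C₊=(6.8443,7.9831) cross=86.020; C₋=(5.5530,-7.1645) cross=-86.020
  mode - wants cross < 0 → take C=(5.5530,-7.1645) (cross=-86.020)
ex = (C−B)/|BC| = (0.5829,-0.8126); ey = (0.8126,0.5829)
P = B + -2.86·ex + -1.30·ey = (-2.9990,2.5275)

-3.00 2.53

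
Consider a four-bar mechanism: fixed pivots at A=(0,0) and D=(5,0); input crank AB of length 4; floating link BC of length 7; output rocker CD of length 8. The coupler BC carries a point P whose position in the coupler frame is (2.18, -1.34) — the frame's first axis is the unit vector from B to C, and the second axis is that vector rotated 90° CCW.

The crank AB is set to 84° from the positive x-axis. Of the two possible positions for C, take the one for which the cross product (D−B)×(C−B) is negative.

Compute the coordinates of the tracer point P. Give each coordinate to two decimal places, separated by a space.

A=(0,0), D=(5.00,0)
B = A + 4.00·(cos84°, sin84°) = (0.4181, 3.9781)
|BD| = 6.0679
circle(B,7.00) ∩ circle(D,8.00): a=1.7979, h=6.7652
  candidates: C₊=(6.2110,7.9078) cross=41.050; C₋=(-2.6595,-2.3091) cross=-41.050
  mode - wants cross < 0 → take C=(-2.6595,-2.3091) (cross=-41.050)
ex = (C−B)/|BC| = (-0.4397,-0.8982); ey = (0.8982,-0.4397)
P = B + 2.18·ex + -1.34·ey = (-1.7439,2.6092)

-1.74 2.61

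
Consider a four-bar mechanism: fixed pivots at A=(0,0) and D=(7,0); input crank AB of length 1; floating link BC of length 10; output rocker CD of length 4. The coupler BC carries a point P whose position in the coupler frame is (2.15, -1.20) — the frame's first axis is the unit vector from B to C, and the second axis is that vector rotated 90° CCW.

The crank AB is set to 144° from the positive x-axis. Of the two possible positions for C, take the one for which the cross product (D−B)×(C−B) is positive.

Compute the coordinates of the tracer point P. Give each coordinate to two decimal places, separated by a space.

1.60 0.09

A=(0,0), D=(7.00,0)
B = A + 1.00·(cos144°, sin144°) = (-0.8090, 0.5878)
|BD| = 7.8311
circle(B,10.00) ∩ circle(D,4.00): a=9.2788, h=3.7288
  candidates: C₊=(8.7235,3.6097) cross=29.201; C₋=(8.1637,-3.8270) cross=-29.201
  mode + wants cross > 0 → take C=(8.7235,3.6097) (cross=29.201)
ex = (C−B)/|BC| = (0.9532,0.3022); ey = (-0.3022,0.9532)
P = B + 2.15·ex + -1.20·ey = (1.6031,0.0936)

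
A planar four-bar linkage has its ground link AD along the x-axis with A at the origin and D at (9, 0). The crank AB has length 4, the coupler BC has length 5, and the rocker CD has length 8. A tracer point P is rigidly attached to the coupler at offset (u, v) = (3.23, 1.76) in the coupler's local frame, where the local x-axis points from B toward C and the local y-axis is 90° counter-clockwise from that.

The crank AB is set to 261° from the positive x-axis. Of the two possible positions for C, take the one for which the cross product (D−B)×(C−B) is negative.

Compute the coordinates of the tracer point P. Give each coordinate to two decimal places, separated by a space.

3.05 -3.78

A=(0,0), D=(9.00,0)
B = A + 4.00·(cos261°, sin261°) = (-0.6257, -3.9508)
|BD| = 10.4050
circle(B,5.00) ∩ circle(D,8.00): a=3.3284, h=3.7312
  candidates: C₊=(1.0366,0.7648) cross=38.823; C₋=(3.8701,-6.1388) cross=-38.823
  mode - wants cross < 0 → take C=(3.8701,-6.1388) (cross=-38.823)
ex = (C−B)/|BC| = (0.8992,-0.4376); ey = (0.4376,0.8992)
P = B + 3.23·ex + 1.76·ey = (3.0488,-3.7817)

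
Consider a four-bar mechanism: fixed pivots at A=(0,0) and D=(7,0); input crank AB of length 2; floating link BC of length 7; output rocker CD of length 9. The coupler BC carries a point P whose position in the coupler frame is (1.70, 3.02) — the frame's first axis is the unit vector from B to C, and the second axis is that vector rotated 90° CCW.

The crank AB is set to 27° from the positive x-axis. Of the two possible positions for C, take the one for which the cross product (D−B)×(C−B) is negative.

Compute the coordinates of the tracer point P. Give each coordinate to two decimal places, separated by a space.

4.35 -1.42

A=(0,0), D=(7.00,0)
B = A + 2.00·(cos27°, sin27°) = (1.7820, 0.9080)
|BD| = 5.2964
circle(B,7.00) ∩ circle(D,9.00): a=-0.3727, h=6.9901
  candidates: C₊=(2.6131,7.8585) cross=37.022; C₋=(0.2165,-5.9147) cross=-37.022
  mode - wants cross < 0 → take C=(0.2165,-5.9147) (cross=-37.022)
ex = (C−B)/|BC| = (-0.2236,-0.9747); ey = (0.9747,-0.2236)
P = B + 1.70·ex + 3.02·ey = (4.3453,-1.4244)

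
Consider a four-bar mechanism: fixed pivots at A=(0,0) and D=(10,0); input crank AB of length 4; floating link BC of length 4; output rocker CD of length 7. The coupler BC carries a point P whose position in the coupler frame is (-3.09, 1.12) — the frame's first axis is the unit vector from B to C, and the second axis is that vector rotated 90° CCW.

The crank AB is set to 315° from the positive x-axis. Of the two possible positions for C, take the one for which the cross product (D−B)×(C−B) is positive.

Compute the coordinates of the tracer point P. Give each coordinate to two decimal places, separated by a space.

1.50 -5.84

A=(0,0), D=(10.00,0)
B = A + 4.00·(cos315°, sin315°) = (2.8284, -2.8284)
|BD| = 7.7092
circle(B,4.00) ∩ circle(D,7.00): a=1.7143, h=3.6140
  candidates: C₊=(3.0972,1.1625) cross=27.861; C₋=(5.7491,-5.5615) cross=-27.861
  mode + wants cross > 0 → take C=(3.0972,1.1625) (cross=27.861)
ex = (C−B)/|BC| = (0.0672,0.9977); ey = (-0.9977,0.0672)
P = B + -3.09·ex + 1.12·ey = (1.5033,-5.8362)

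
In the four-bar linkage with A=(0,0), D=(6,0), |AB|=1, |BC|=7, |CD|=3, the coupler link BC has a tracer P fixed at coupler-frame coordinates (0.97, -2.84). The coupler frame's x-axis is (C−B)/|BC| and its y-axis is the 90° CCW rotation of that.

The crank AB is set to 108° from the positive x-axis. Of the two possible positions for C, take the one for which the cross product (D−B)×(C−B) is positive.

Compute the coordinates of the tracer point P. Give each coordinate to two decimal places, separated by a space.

A=(0,0), D=(6.00,0)
B = A + 1.00·(cos108°, sin108°) = (-0.3090, 0.9511)
|BD| = 6.3803
circle(B,7.00) ∩ circle(D,3.00): a=6.3248, h=2.9995
  candidates: C₊=(6.3922,2.9742) cross=19.138; C₋=(5.4980,-2.9577) cross=-19.138
  mode + wants cross > 0 → take C=(6.3922,2.9742) (cross=19.138)
ex = (C−B)/|BC| = (0.9573,0.2890); ey = (-0.2890,0.9573)
P = B + 0.97·ex + -2.84·ey = (1.4404,-1.4874)

1.44 -1.49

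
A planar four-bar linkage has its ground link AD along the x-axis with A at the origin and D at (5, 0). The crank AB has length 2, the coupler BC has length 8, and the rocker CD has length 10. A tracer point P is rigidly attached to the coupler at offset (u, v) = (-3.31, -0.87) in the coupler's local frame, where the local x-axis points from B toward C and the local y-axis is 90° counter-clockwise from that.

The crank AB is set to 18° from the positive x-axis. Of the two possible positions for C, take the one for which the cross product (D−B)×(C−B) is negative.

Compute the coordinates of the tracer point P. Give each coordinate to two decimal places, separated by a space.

A=(0,0), D=(5.00,0)
B = A + 2.00·(cos18°, sin18°) = (1.9021, 0.6180)
|BD| = 3.1589
circle(B,8.00) ∩ circle(D,10.00): a=-4.1187, h=6.8583
  candidates: C₊=(-0.7951,8.1496) cross=21.665; C₋=(-3.4788,-5.3020) cross=-21.665
  mode - wants cross < 0 → take C=(-3.4788,-5.3020) (cross=-21.665)
ex = (C−B)/|BC| = (-0.6726,-0.7400); ey = (0.7400,-0.6726)
P = B + -3.31·ex + -0.87·ey = (3.4846,3.6526)

3.48 3.65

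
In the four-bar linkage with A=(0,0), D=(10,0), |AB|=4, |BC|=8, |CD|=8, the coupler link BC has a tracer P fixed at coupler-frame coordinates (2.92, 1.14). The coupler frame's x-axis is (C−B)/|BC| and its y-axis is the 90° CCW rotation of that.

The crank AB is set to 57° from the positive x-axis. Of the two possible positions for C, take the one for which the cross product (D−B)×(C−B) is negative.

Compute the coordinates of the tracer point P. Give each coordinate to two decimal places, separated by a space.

A=(0,0), D=(10.00,0)
B = A + 4.00·(cos57°, sin57°) = (2.1786, 3.3547)
|BD| = 8.5105
circle(B,8.00) ∩ circle(D,8.00): a=4.2553, h=6.7744
  candidates: C₊=(8.7596,7.9033) cross=57.654; C₋=(3.4189,-4.5486) cross=-57.654
  mode - wants cross < 0 → take C=(3.4189,-4.5486) (cross=-57.654)
ex = (C−B)/|BC| = (0.1550,-0.9879); ey = (0.9879,0.1550)
P = B + 2.92·ex + 1.14·ey = (3.7575,0.6467)

3.76 0.65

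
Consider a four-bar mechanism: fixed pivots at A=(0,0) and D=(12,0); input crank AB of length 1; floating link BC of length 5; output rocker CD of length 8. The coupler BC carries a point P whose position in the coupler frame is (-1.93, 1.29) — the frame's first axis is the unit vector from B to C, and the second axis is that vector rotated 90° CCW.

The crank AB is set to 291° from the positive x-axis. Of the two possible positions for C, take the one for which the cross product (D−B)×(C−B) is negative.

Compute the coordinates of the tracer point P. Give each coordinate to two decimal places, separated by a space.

A=(0,0), D=(12.00,0)
B = A + 1.00·(cos291°, sin291°) = (0.3584, -0.9336)
|BD| = 11.6790
circle(B,5.00) ∩ circle(D,8.00): a=4.1698, h=2.7591
  candidates: C₊=(4.2943,2.1500) cross=32.223; C₋=(4.7354,-3.3505) cross=-32.223
  mode - wants cross < 0 → take C=(4.7354,-3.3505) (cross=-32.223)
ex = (C−B)/|BC| = (0.8754,-0.4834); ey = (0.4834,0.8754)
P = B + -1.93·ex + 1.29·ey = (-0.7076,1.1286)

-0.71 1.13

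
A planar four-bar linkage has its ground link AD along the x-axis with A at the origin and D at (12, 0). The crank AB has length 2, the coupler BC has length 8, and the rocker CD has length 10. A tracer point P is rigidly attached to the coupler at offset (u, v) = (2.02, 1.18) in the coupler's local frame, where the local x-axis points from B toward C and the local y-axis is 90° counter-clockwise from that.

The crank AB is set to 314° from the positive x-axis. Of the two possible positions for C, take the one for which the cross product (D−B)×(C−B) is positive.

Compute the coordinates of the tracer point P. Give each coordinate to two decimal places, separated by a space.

0.96 0.86

A=(0,0), D=(12.00,0)
B = A + 2.00·(cos314°, sin314°) = (1.3893, -1.4387)
|BD| = 10.7078
circle(B,8.00) ∩ circle(D,10.00): a=3.6729, h=7.1070
  candidates: C₊=(4.0740,6.0974) cross=76.101; C₋=(5.9838,-7.9878) cross=-76.101
  mode + wants cross > 0 → take C=(4.0740,6.0974) (cross=76.101)
ex = (C−B)/|BC| = (0.3356,0.9420); ey = (-0.9420,0.3356)
P = B + 2.02·ex + 1.18·ey = (0.9556,0.8602)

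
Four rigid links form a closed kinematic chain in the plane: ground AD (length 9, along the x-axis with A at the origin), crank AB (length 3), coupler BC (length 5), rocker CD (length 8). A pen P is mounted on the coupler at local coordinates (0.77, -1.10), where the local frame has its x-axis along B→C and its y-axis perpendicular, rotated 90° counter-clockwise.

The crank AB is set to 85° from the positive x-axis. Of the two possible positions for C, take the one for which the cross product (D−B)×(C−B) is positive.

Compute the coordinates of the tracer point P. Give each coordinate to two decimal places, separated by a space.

1.56 2.66

A=(0,0), D=(9.00,0)
B = A + 3.00·(cos85°, sin85°) = (0.2615, 2.9886)
|BD| = 9.2355
circle(B,5.00) ∩ circle(D,8.00): a=2.5063, h=4.3265
  candidates: C₊=(4.0330,6.2712) cross=39.957; C₋=(1.2329,-1.9161) cross=-39.957
  mode + wants cross > 0 → take C=(4.0330,6.2712) (cross=39.957)
ex = (C−B)/|BC| = (0.7543,0.6565); ey = (-0.6565,0.7543)
P = B + 0.77·ex + -1.10·ey = (1.5645,2.6644)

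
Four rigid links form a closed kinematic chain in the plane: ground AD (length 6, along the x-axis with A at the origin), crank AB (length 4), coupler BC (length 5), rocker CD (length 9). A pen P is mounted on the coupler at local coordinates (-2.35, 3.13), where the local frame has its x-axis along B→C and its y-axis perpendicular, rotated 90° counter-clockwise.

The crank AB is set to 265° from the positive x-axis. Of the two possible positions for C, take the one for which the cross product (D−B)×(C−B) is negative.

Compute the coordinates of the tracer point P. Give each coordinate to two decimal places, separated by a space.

1.04 -0.33

A=(0,0), D=(6.00,0)
B = A + 4.00·(cos265°, sin265°) = (-0.3486, -3.9848)
|BD| = 7.4956
circle(B,5.00) ∩ circle(D,9.00): a=0.0122, h=5.0000
  candidates: C₊=(-2.9963,0.2566) cross=37.478; C₋=(2.3198,-8.2132) cross=-37.478
  mode - wants cross < 0 → take C=(2.3198,-8.2132) (cross=-37.478)
ex = (C−B)/|BC| = (0.5337,-0.8457); ey = (0.8457,0.5337)
P = B + -2.35·ex + 3.13·ey = (1.0442,-0.3270)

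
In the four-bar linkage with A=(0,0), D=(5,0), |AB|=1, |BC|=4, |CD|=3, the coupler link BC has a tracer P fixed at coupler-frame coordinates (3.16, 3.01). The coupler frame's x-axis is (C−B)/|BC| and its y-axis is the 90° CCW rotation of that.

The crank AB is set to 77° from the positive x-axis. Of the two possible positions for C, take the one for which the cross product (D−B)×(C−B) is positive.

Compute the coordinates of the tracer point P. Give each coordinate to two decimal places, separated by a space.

1.72 5.08

A=(0,0), D=(5.00,0)
B = A + 1.00·(cos77°, sin77°) = (0.2250, 0.9744)
|BD| = 4.8734
circle(B,4.00) ∩ circle(D,3.00): a=3.1549, h=2.4590
  candidates: C₊=(3.8078,2.7529) cross=11.984; C₋=(2.8245,-2.0657) cross=-11.984
  mode + wants cross > 0 → take C=(3.8078,2.7529) (cross=11.984)
ex = (C−B)/|BC| = (0.8957,0.4446); ey = (-0.4446,0.8957)
P = B + 3.16·ex + 3.01·ey = (1.7170,5.0755)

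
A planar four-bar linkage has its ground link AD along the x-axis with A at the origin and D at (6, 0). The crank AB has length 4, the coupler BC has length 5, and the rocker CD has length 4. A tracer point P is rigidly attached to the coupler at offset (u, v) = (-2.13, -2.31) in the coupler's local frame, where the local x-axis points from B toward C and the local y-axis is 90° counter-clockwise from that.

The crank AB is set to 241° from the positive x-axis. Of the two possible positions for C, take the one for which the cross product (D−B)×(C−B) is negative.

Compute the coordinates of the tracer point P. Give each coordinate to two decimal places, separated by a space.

A=(0,0), D=(6.00,0)
B = A + 4.00·(cos241°, sin241°) = (-1.9392, -3.4985)
|BD| = 8.6759
circle(B,5.00) ∩ circle(D,4.00): a=4.8566, h=1.1888
  candidates: C₊=(2.0256,-0.4522) cross=10.314; C₋=(2.9844,-2.6280) cross=-10.314
  mode - wants cross < 0 → take C=(2.9844,-2.6280) (cross=-10.314)
ex = (C−B)/|BC| = (0.9847,0.1741); ey = (-0.1741,0.9847)
P = B + -2.13·ex + -2.31·ey = (-3.6345,-6.1440)

-3.63 -6.14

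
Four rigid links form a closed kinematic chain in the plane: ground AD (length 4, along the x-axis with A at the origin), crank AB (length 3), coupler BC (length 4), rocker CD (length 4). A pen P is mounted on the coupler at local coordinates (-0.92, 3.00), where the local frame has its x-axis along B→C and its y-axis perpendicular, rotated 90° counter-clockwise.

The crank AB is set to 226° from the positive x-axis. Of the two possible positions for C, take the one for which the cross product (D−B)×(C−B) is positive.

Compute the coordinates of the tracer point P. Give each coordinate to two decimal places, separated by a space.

-5.08 -1.23

A=(0,0), D=(4.00,0)
B = A + 3.00·(cos226°, sin226°) = (-2.0840, -2.1580)
|BD| = 6.4554
circle(B,4.00) ∩ circle(D,4.00): a=3.2277, h=2.3626
  candidates: C₊=(0.1682,1.1477) cross=15.252; C₋=(1.7478,-3.3057) cross=-15.252
  mode + wants cross > 0 → take C=(0.1682,1.1477) (cross=15.252)
ex = (C−B)/|BC| = (0.5630,0.8264); ey = (-0.8264,0.5630)
P = B + -0.92·ex + 3.00·ey = (-5.0813,-1.2292)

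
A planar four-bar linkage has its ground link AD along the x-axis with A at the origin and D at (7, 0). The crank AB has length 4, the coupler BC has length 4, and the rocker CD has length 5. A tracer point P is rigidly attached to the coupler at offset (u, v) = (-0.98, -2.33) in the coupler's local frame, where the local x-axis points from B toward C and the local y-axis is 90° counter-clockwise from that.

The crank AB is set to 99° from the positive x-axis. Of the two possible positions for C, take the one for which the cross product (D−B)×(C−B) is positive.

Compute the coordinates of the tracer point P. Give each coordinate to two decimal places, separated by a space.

-1.92 1.78

A=(0,0), D=(7.00,0)
B = A + 4.00·(cos99°, sin99°) = (-0.6257, 3.9508)
|BD| = 8.5884
circle(B,4.00) ∩ circle(D,5.00): a=3.7702, h=1.3362
  candidates: C₊=(3.3366,3.4028) cross=11.476; C₋=(2.1072,1.0300) cross=-11.476
  mode + wants cross > 0 → take C=(3.3366,3.4028) (cross=11.476)
ex = (C−B)/|BC| = (0.9906,-0.1370); ey = (0.1370,0.9906)
P = B + -0.98·ex + -2.33·ey = (-1.9157,1.7770)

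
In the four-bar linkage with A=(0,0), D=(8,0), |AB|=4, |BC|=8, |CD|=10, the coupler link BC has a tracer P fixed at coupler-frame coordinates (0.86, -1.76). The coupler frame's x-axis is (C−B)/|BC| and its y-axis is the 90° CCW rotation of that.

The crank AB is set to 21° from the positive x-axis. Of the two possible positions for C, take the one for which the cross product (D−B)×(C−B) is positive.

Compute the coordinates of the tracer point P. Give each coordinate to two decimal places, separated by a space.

A=(0,0), D=(8.00,0)
B = A + 4.00·(cos21°, sin21°) = (3.7343, 1.4335)
|BD| = 4.5001
circle(B,8.00) ∩ circle(D,10.00): a=-1.7499, h=7.8063
  candidates: C₊=(4.5622,9.3905) cross=35.129; C₋=(-0.4110,-5.4088) cross=-35.129
  mode + wants cross > 0 → take C=(4.5622,9.3905) (cross=35.129)
ex = (C−B)/|BC| = (0.1035,0.9946); ey = (-0.9946,0.1035)
P = B + 0.86·ex + -1.76·ey = (5.5739,2.1067)

5.57 2.11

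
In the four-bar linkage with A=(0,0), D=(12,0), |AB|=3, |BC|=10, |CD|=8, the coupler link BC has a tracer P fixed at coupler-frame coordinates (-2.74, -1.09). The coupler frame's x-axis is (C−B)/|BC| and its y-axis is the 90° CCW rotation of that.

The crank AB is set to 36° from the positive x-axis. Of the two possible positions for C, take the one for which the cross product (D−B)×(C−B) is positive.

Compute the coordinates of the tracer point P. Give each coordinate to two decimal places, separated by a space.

A=(0,0), D=(12.00,0)
B = A + 3.00·(cos36°, sin36°) = (2.4271, 1.7634)
|BD| = 9.7340
circle(B,10.00) ∩ circle(D,8.00): a=6.7162, h=7.4090
  candidates: C₊=(10.3743,7.8331) cross=72.119; C₋=(7.6900,-6.7397) cross=-72.119
  mode + wants cross > 0 → take C=(10.3743,7.8331) (cross=72.119)
ex = (C−B)/|BC| = (0.7947,0.6070); ey = (-0.6070,0.7947)
P = B + -2.74·ex + -1.09·ey = (0.9111,-0.7660)

0.91 -0.77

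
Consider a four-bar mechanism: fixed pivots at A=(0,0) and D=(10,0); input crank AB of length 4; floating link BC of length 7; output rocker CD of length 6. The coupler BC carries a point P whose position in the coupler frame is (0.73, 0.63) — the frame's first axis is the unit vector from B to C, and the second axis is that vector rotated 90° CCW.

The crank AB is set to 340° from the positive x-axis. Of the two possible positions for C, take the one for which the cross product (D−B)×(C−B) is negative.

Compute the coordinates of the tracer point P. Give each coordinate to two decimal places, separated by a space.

A=(0,0), D=(10.00,0)
B = A + 4.00·(cos340°, sin340°) = (3.7588, -1.3681)
|BD| = 6.3894
circle(B,7.00) ∩ circle(D,6.00): a=4.2120, h=5.5910
  candidates: C₊=(6.6760,4.9951) cross=35.723; C₋=(9.0702,-5.9275) cross=-35.723
  mode - wants cross < 0 → take C=(9.0702,-5.9275) (cross=-35.723)
ex = (C−B)/|BC| = (0.7588,-0.6513); ey = (0.6513,0.7588)
P = B + 0.73·ex + 0.63·ey = (4.7230,-1.3655)

4.72 -1.37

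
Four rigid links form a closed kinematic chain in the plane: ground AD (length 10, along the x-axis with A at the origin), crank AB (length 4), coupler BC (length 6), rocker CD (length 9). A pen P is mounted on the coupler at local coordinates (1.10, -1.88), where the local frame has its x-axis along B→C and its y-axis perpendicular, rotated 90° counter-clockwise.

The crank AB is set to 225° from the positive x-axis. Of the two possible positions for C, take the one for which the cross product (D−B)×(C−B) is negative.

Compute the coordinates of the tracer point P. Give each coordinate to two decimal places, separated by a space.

A=(0,0), D=(10.00,0)
B = A + 4.00·(cos225°, sin225°) = (-2.8284, -2.8284)
|BD| = 13.1365
circle(B,6.00) ∩ circle(D,9.00): a=4.8555, h=3.5248
  candidates: C₊=(1.1543,1.6591) cross=46.304; C₋=(2.6721,-5.2251) cross=-46.304
  mode - wants cross < 0 → take C=(2.6721,-5.2251) (cross=-46.304)
ex = (C−B)/|BC| = (0.9168,-0.3994); ey = (0.3994,0.9168)
P = B + 1.10·ex + -1.88·ey = (-2.5710,-4.9913)

-2.57 -4.99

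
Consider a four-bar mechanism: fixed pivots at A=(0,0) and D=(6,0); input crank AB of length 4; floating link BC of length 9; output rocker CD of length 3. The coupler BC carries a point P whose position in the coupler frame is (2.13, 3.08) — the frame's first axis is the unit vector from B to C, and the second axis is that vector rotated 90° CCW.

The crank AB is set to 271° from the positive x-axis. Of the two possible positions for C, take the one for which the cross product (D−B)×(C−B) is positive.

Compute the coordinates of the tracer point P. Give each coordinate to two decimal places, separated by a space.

-0.98 -0.40

A=(0,0), D=(6.00,0)
B = A + 4.00·(cos271°, sin271°) = (0.0698, -3.9994)
|BD| = 7.1528
circle(B,9.00) ∩ circle(D,3.00): a=8.6094, h=2.6226
  candidates: C₊=(5.7412,2.9888) cross=18.759; C₋=(8.6741,-1.3599) cross=-18.759
  mode + wants cross > 0 → take C=(5.7412,2.9888) (cross=18.759)
ex = (C−B)/|BC| = (0.6302,0.7765); ey = (-0.7765,0.6302)
P = B + 2.13·ex + 3.08·ey = (-0.9795,-0.4046)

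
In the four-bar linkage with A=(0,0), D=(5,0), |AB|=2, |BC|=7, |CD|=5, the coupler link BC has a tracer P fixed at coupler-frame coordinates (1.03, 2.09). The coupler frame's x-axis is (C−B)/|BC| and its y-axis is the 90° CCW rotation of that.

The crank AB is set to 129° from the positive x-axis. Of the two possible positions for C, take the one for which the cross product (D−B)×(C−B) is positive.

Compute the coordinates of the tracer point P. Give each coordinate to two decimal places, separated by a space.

-1.39 3.88

A=(0,0), D=(5.00,0)
B = A + 2.00·(cos129°, sin129°) = (-1.2586, 1.5543)
|BD| = 6.4488
circle(B,7.00) ∩ circle(D,5.00): a=5.0852, h=4.8105
  candidates: C₊=(4.8361,4.9973) cross=31.022; C₋=(2.5172,-4.3400) cross=-31.022
  mode + wants cross > 0 → take C=(4.8361,4.9973) (cross=31.022)
ex = (C−B)/|BC| = (0.8707,0.4919); ey = (-0.4919,0.8707)
P = B + 1.03·ex + 2.09·ey = (-1.3898,3.8806)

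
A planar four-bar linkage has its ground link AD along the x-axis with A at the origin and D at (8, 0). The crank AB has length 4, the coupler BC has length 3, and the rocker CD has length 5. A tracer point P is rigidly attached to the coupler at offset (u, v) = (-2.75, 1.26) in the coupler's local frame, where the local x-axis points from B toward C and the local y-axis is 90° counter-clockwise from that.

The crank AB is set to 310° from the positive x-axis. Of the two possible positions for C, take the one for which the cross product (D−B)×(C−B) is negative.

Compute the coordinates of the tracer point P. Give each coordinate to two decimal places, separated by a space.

A=(0,0), D=(8.00,0)
B = A + 4.00·(cos310°, sin310°) = (2.5712, -3.0642)
|BD| = 6.2339
circle(B,3.00) ∩ circle(D,5.00): a=1.8336, h=2.3744
  candidates: C₊=(3.0009,-0.0951) cross=14.802; C₋=(5.3351,-4.2306) cross=-14.802
  mode - wants cross < 0 → take C=(5.3351,-4.2306) (cross=-14.802)
ex = (C−B)/|BC| = (0.9213,-0.3888); ey = (0.3888,0.9213)
P = B + -2.75·ex + 1.26·ey = (0.5274,-0.8341)

0.53 -0.83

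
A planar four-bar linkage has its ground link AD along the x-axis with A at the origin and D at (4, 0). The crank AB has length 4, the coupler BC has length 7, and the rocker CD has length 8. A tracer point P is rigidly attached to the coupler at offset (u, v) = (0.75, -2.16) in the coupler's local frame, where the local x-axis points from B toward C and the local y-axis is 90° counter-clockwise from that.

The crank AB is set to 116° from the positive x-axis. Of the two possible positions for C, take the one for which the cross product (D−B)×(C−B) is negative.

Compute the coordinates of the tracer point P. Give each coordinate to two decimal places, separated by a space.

-4.03 3.35

A=(0,0), D=(4.00,0)
B = A + 4.00·(cos116°, sin116°) = (-1.7535, 3.5952)
|BD| = 6.7844
circle(B,7.00) ∩ circle(D,8.00): a=2.2867, h=6.6160
  candidates: C₊=(3.6917,7.9941) cross=44.885; C₋=(-3.3202,-3.2273) cross=-44.885
  mode - wants cross < 0 → take C=(-3.3202,-3.2273) (cross=-44.885)
ex = (C−B)/|BC| = (-0.2238,-0.9746); ey = (0.9746,-0.2238)
P = B + 0.75·ex + -2.16·ey = (-4.0265,3.3476)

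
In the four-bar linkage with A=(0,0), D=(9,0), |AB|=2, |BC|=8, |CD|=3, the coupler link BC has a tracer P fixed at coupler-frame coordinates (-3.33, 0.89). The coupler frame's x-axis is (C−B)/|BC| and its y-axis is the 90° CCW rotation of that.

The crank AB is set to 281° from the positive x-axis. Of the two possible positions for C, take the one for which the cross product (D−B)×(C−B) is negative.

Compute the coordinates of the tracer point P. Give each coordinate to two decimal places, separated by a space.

-2.82 -0.68

A=(0,0), D=(9.00,0)
B = A + 2.00·(cos281°, sin281°) = (0.3816, -1.9633)
|BD| = 8.8392
circle(B,8.00) ∩ circle(D,3.00): a=7.5307, h=2.6996
  candidates: C₊=(7.1246,2.3416) cross=23.862; C₋=(8.3239,-2.9228) cross=-23.862
  mode - wants cross < 0 → take C=(8.3239,-2.9228) (cross=-23.862)
ex = (C−B)/|BC| = (0.9928,-0.1199); ey = (0.1199,0.9928)
P = B + -3.33·ex + 0.89·ey = (-2.8176,-0.6803)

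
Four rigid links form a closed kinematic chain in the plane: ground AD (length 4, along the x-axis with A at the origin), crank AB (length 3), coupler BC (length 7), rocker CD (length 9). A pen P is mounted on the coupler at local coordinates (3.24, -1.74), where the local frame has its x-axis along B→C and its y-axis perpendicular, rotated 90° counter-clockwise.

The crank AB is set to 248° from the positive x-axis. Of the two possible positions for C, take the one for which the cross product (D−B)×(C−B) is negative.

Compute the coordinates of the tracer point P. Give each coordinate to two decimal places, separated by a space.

A=(0,0), D=(4.00,0)
B = A + 3.00·(cos248°, sin248°) = (-1.1238, -2.7816)
|BD| = 5.8301
circle(B,7.00) ∩ circle(D,9.00): a=0.1707, h=6.9979
  candidates: C₊=(-4.3125,3.4500) cross=40.799; C₋=(2.3649,-8.8502) cross=-40.799
  mode - wants cross < 0 → take C=(2.3649,-8.8502) (cross=-40.799)
ex = (C−B)/|BC| = (0.4984,-0.8670); ey = (0.8670,0.4984)
P = B + 3.24·ex + -1.74·ey = (-1.0175,-6.4577)

-1.02 -6.46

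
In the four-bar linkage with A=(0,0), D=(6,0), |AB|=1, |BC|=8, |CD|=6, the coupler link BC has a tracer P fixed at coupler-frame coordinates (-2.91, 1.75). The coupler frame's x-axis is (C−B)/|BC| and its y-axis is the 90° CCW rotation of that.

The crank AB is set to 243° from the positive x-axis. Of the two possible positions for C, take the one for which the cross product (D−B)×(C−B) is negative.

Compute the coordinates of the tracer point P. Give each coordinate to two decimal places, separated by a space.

A=(0,0), D=(6.00,0)
B = A + 1.00·(cos243°, sin243°) = (-0.4540, -0.8910)
|BD| = 6.5152
circle(B,8.00) ∩ circle(D,6.00): a=5.4064, h=5.8967
  candidates: C₊=(4.0952,5.6896) cross=38.418; C₋=(5.7081,-5.9929) cross=-38.418
  mode - wants cross < 0 → take C=(5.7081,-5.9929) (cross=-38.418)
ex = (C−B)/|BC| = (0.7703,-0.6377); ey = (0.6377,0.7703)
P = B + -2.91·ex + 1.75·ey = (-1.5794,2.3128)

-1.58 2.31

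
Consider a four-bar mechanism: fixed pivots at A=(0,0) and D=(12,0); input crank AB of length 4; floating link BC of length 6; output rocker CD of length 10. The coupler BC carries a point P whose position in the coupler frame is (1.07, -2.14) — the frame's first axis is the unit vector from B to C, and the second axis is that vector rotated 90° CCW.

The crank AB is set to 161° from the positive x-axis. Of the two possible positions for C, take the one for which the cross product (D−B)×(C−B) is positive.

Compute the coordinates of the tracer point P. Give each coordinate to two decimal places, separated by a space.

-2.50 -0.72

A=(0,0), D=(12.00,0)
B = A + 4.00·(cos161°, sin161°) = (-3.7821, 1.3023)
|BD| = 15.8357
circle(B,6.00) ∩ circle(D,10.00): a=5.8971, h=1.1064
  candidates: C₊=(2.1860,1.9200) cross=17.521; C₋=(2.0041,-0.2853) cross=-17.521
  mode + wants cross > 0 → take C=(2.1860,1.9200) (cross=17.521)
ex = (C−B)/|BC| = (0.9947,0.1029); ey = (-0.1029,0.9947)
P = B + 1.07·ex + -2.14·ey = (-2.4974,-0.7162)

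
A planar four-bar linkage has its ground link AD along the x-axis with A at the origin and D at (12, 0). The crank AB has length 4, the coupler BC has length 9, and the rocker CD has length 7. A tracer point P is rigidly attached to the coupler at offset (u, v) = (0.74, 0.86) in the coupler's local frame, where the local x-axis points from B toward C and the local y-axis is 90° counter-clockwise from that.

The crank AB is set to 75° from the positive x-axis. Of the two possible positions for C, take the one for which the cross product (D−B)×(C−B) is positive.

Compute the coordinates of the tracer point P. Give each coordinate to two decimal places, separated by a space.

1.48 4.91

A=(0,0), D=(12.00,0)
B = A + 4.00·(cos75°, sin75°) = (1.0353, 3.8637)
|BD| = 11.6255
circle(B,9.00) ∩ circle(D,7.00): a=7.1891, h=5.4146
  candidates: C₊=(9.6152,6.5812) cross=62.947; C₋=(6.0162,-3.6323) cross=-62.947
  mode + wants cross > 0 → take C=(9.6152,6.5812) (cross=62.947)
ex = (C−B)/|BC| = (0.9533,0.3019); ey = (-0.3019,0.9533)
P = B + 0.74·ex + 0.86·ey = (1.4811,4.9070)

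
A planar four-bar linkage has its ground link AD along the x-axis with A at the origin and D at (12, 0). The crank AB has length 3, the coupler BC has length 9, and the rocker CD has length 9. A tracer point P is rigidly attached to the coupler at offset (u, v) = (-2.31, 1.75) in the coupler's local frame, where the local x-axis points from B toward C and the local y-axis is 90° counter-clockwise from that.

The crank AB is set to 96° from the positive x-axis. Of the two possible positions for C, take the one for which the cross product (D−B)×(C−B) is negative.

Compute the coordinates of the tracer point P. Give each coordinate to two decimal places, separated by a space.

-0.01 5.87

A=(0,0), D=(12.00,0)
B = A + 3.00·(cos96°, sin96°) = (-0.3136, 2.9836)
|BD| = 12.6699
circle(B,9.00) ∩ circle(D,9.00): a=6.3349, h=6.3928
  candidates: C₊=(7.3486,7.7049) cross=80.997; C₋=(4.3378,-4.7213) cross=-80.997
  mode - wants cross < 0 → take C=(4.3378,-4.7213) (cross=-80.997)
ex = (C−B)/|BC| = (0.5168,-0.8561); ey = (0.8561,0.5168)
P = B + -2.31·ex + 1.75·ey = (-0.0093,5.8656)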